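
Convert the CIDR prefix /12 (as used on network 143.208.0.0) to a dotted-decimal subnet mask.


/12 means 12 network bits, 20 host bits
Binary: 11111111111100000000000000000000
Mask: 255.240.0.0


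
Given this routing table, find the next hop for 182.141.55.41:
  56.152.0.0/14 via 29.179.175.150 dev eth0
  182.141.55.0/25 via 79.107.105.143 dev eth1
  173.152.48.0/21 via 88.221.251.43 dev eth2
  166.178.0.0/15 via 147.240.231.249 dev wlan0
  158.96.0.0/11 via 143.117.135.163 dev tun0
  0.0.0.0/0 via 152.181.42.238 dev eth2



Longest prefix match for 182.141.55.41:
  /14 56.152.0.0: no
  /25 182.141.55.0: MATCH
  /21 173.152.48.0: no
  /15 166.178.0.0: no
  /11 158.96.0.0: no
  /0 0.0.0.0: MATCH
Selected: next-hop 79.107.105.143 via eth1 (matched /25)


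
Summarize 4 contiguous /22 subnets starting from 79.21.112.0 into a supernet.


Original prefix: /22
Number of subnets: 4 = 2^2
New prefix = 22 - 2 = 20
Supernet: 79.21.112.0/20


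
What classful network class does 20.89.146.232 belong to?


First octet: 20
Binary: 00010100
0xxxxxxx -> Class A (1-126)
Class A, default mask 255.0.0.0 (/8)


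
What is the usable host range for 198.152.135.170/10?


Network: 198.128.0.0
Broadcast: 198.191.255.255
First usable = network + 1
Last usable = broadcast - 1
Range: 198.128.0.1 to 198.191.255.254


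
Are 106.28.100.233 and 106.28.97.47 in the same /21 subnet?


Mask: 255.255.248.0
106.28.100.233 AND mask = 106.28.96.0
106.28.97.47 AND mask = 106.28.96.0
Yes, same subnet (106.28.96.0)


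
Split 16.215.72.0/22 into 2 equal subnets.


New prefix = 22 + 1 = 23
Each subnet has 512 addresses
  16.215.72.0/23
  16.215.74.0/23
Subnets: 16.215.72.0/23, 16.215.74.0/23


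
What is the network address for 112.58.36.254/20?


IP:   01110000.00111010.00100100.11111110
Mask: 11111111.11111111.11110000.00000000
AND operation:
Net:  01110000.00111010.00100000.00000000
Network: 112.58.32.0/20


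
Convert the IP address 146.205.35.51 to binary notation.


146 = 10010010
205 = 11001101
35 = 00100011
51 = 00110011
Binary: 10010010.11001101.00100011.00110011


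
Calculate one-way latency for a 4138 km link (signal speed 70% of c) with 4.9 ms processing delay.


Speed = 0.7 * 3e5 km/s = 210000 km/s
Propagation delay = 4138 / 210000 = 0.0197 s = 19.7048 ms
Processing delay = 4.9 ms
Total one-way latency = 24.6048 ms


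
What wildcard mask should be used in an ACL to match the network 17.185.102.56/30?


Subnet mask: 255.255.255.252
Wildcard = 255.255.255.255 - subnet mask
255 - 255 = 0
255 - 255 = 0
255 - 255 = 0
255 - 252 = 3
Wildcard: 0.0.0.3


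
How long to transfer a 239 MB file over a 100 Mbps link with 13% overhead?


Effective throughput = 100 * (1 - 13/100) = 87 Mbps
File size in Mb = 239 * 8 = 1912 Mb
Time = 1912 / 87
Time = 21.977 seconds


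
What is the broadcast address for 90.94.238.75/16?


Network: 90.94.0.0/16
Host bits = 16
Set all host bits to 1:
Broadcast: 90.94.255.255


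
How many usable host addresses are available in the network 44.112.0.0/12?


Host bits = 32 - 12 = 20
Total addresses = 2^20 = 1048576
Usable = total - 2 (network and broadcast)
Usable hosts: 1048574


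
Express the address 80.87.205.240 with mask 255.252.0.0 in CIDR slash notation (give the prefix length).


Binary: 11111111.11111100.00000000.00000000
Count leading 1s
Prefix: /14


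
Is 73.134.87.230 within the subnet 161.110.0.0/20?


Subnet network: 161.110.0.0
Test IP AND mask: 73.134.80.0
No, 73.134.87.230 is not in 161.110.0.0/20


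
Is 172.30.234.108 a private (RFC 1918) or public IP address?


RFC 1918 private ranges:
  10.0.0.0/8 (10.0.0.0 - 10.255.255.255)
  172.16.0.0/12 (172.16.0.0 - 172.31.255.255)
  192.168.0.0/16 (192.168.0.0 - 192.168.255.255)
Private (in 172.16.0.0/12)


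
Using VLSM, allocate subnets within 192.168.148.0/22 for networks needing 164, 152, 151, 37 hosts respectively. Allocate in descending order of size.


164 hosts -> /24 (254 usable): 192.168.148.0/24
152 hosts -> /24 (254 usable): 192.168.149.0/24
151 hosts -> /24 (254 usable): 192.168.150.0/24
37 hosts -> /26 (62 usable): 192.168.151.0/26
Allocation: 192.168.148.0/24 (164 hosts, 254 usable); 192.168.149.0/24 (152 hosts, 254 usable); 192.168.150.0/24 (151 hosts, 254 usable); 192.168.151.0/26 (37 hosts, 62 usable)


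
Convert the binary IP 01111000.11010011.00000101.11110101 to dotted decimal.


01111000 = 120
11010011 = 211
00000101 = 5
11110101 = 245
IP: 120.211.5.245


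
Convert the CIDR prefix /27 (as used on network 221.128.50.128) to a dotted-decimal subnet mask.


/27 means 27 network bits, 5 host bits
Binary: 11111111111111111111111111100000
Mask: 255.255.255.224


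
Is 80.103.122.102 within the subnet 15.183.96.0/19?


Subnet network: 15.183.96.0
Test IP AND mask: 80.103.96.0
No, 80.103.122.102 is not in 15.183.96.0/19


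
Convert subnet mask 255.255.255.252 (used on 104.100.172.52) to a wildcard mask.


Subnet mask: 255.255.255.252
Wildcard = 255.255.255.255 - subnet mask
255 - 255 = 0
255 - 255 = 0
255 - 255 = 0
255 - 252 = 3
Wildcard: 0.0.0.3


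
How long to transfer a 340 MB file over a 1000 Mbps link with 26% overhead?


Effective throughput = 1000 * (1 - 26/100) = 740 Mbps
File size in Mb = 340 * 8 = 2720 Mb
Time = 2720 / 740
Time = 3.6757 seconds


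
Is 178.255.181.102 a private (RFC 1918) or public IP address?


RFC 1918 private ranges:
  10.0.0.0/8 (10.0.0.0 - 10.255.255.255)
  172.16.0.0/12 (172.16.0.0 - 172.31.255.255)
  192.168.0.0/16 (192.168.0.0 - 192.168.255.255)
Public (not in any RFC 1918 range)


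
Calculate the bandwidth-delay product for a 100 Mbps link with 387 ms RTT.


BDP = bandwidth * RTT
= 100 Mbps * 387 ms
= 100 * 1e6 * 387 / 1000 bits
= 38700000 bits
= 4837500 bytes
= 4724.1211 KB
BDP = 38700000 bits (4837500 bytes)


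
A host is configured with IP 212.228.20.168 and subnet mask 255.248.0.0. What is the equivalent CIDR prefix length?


Binary: 11111111.11111000.00000000.00000000
Count leading 1s
Prefix: /13


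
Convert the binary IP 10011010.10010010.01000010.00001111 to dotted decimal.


10011010 = 154
10010010 = 146
01000010 = 66
00001111 = 15
IP: 154.146.66.15


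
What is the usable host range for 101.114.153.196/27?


Network: 101.114.153.192
Broadcast: 101.114.153.223
First usable = network + 1
Last usable = broadcast - 1
Range: 101.114.153.193 to 101.114.153.222


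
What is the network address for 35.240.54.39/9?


IP:   00100011.11110000.00110110.00100111
Mask: 11111111.10000000.00000000.00000000
AND operation:
Net:  00100011.10000000.00000000.00000000
Network: 35.128.0.0/9


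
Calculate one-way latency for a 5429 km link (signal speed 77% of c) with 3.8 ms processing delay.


Speed = 0.77 * 3e5 km/s = 231000 km/s
Propagation delay = 5429 / 231000 = 0.0235 s = 23.5022 ms
Processing delay = 3.8 ms
Total one-way latency = 27.3022 ms


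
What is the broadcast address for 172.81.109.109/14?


Network: 172.80.0.0/14
Host bits = 18
Set all host bits to 1:
Broadcast: 172.83.255.255


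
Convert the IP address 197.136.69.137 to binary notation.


197 = 11000101
136 = 10001000
69 = 01000101
137 = 10001001
Binary: 11000101.10001000.01000101.10001001


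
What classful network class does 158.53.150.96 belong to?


First octet: 158
Binary: 10011110
10xxxxxx -> Class B (128-191)
Class B, default mask 255.255.0.0 (/16)


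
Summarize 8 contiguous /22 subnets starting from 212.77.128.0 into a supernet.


Original prefix: /22
Number of subnets: 8 = 2^3
New prefix = 22 - 3 = 19
Supernet: 212.77.128.0/19


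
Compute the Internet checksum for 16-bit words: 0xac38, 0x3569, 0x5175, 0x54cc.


Sum all words (with carry folding):
+ 0xac38 = 0xac38
+ 0x3569 = 0xe1a1
+ 0x5175 = 0x3317
+ 0x54cc = 0x87e3
One's complement: ~0x87e3
Checksum = 0x781c


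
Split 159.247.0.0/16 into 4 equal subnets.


New prefix = 16 + 2 = 18
Each subnet has 16384 addresses
  159.247.0.0/18
  159.247.64.0/18
  159.247.128.0/18
  159.247.192.0/18
Subnets: 159.247.0.0/18, 159.247.64.0/18, 159.247.128.0/18, 159.247.192.0/18


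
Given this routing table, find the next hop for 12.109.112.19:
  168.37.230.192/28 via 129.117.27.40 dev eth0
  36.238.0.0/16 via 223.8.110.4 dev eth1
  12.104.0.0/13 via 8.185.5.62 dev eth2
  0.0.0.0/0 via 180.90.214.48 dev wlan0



Longest prefix match for 12.109.112.19:
  /28 168.37.230.192: no
  /16 36.238.0.0: no
  /13 12.104.0.0: MATCH
  /0 0.0.0.0: MATCH
Selected: next-hop 8.185.5.62 via eth2 (matched /13)


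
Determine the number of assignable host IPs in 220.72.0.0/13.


Host bits = 32 - 13 = 19
Total addresses = 2^19 = 524288
Usable = total - 2 (network and broadcast)
Usable hosts: 524286


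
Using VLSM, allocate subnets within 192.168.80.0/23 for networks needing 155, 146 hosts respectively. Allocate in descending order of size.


155 hosts -> /24 (254 usable): 192.168.80.0/24
146 hosts -> /24 (254 usable): 192.168.81.0/24
Allocation: 192.168.80.0/24 (155 hosts, 254 usable); 192.168.81.0/24 (146 hosts, 254 usable)


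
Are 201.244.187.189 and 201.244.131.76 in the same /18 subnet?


Mask: 255.255.192.0
201.244.187.189 AND mask = 201.244.128.0
201.244.131.76 AND mask = 201.244.128.0
Yes, same subnet (201.244.128.0)


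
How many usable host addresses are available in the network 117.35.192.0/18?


Host bits = 32 - 18 = 14
Total addresses = 2^14 = 16384
Usable = total - 2 (network and broadcast)
Usable hosts: 16382


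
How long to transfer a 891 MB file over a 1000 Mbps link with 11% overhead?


Effective throughput = 1000 * (1 - 11/100) = 890 Mbps
File size in Mb = 891 * 8 = 7128 Mb
Time = 7128 / 890
Time = 8.009 seconds


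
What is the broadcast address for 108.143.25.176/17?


Network: 108.143.0.0/17
Host bits = 15
Set all host bits to 1:
Broadcast: 108.143.127.255


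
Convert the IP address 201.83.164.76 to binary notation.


201 = 11001001
83 = 01010011
164 = 10100100
76 = 01001100
Binary: 11001001.01010011.10100100.01001100


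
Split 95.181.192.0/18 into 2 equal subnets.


New prefix = 18 + 1 = 19
Each subnet has 8192 addresses
  95.181.192.0/19
  95.181.224.0/19
Subnets: 95.181.192.0/19, 95.181.224.0/19


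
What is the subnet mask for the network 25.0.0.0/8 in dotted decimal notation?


/8 means 8 network bits, 24 host bits
Binary: 11111111000000000000000000000000
Mask: 255.0.0.0


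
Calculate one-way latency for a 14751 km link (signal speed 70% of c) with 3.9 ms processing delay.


Speed = 0.7 * 3e5 km/s = 210000 km/s
Propagation delay = 14751 / 210000 = 0.0702 s = 70.2429 ms
Processing delay = 3.9 ms
Total one-way latency = 74.1429 ms


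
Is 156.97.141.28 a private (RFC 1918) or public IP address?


RFC 1918 private ranges:
  10.0.0.0/8 (10.0.0.0 - 10.255.255.255)
  172.16.0.0/12 (172.16.0.0 - 172.31.255.255)
  192.168.0.0/16 (192.168.0.0 - 192.168.255.255)
Public (not in any RFC 1918 range)


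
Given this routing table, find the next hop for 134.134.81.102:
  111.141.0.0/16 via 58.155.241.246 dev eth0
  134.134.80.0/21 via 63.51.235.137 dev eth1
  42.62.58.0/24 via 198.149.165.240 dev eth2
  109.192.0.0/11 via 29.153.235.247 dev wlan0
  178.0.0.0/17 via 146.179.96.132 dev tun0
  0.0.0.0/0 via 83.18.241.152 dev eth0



Longest prefix match for 134.134.81.102:
  /16 111.141.0.0: no
  /21 134.134.80.0: MATCH
  /24 42.62.58.0: no
  /11 109.192.0.0: no
  /17 178.0.0.0: no
  /0 0.0.0.0: MATCH
Selected: next-hop 63.51.235.137 via eth1 (matched /21)


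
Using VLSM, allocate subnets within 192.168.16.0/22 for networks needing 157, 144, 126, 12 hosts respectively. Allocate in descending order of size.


157 hosts -> /24 (254 usable): 192.168.16.0/24
144 hosts -> /24 (254 usable): 192.168.17.0/24
126 hosts -> /25 (126 usable): 192.168.18.0/25
12 hosts -> /28 (14 usable): 192.168.18.128/28
Allocation: 192.168.16.0/24 (157 hosts, 254 usable); 192.168.17.0/24 (144 hosts, 254 usable); 192.168.18.0/25 (126 hosts, 126 usable); 192.168.18.128/28 (12 hosts, 14 usable)


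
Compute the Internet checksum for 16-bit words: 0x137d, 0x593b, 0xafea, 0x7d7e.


Sum all words (with carry folding):
+ 0x137d = 0x137d
+ 0x593b = 0x6cb8
+ 0xafea = 0x1ca3
+ 0x7d7e = 0x9a21
One's complement: ~0x9a21
Checksum = 0x65de


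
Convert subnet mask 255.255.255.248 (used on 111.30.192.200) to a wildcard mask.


Subnet mask: 255.255.255.248
Wildcard = 255.255.255.255 - subnet mask
255 - 255 = 0
255 - 255 = 0
255 - 255 = 0
255 - 248 = 7
Wildcard: 0.0.0.7


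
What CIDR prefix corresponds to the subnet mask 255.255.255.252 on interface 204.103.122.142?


Binary: 11111111.11111111.11111111.11111100
Count leading 1s
Prefix: /30


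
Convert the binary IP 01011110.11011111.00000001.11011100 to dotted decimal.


01011110 = 94
11011111 = 223
00000001 = 1
11011100 = 220
IP: 94.223.1.220


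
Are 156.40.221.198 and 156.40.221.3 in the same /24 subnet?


Mask: 255.255.255.0
156.40.221.198 AND mask = 156.40.221.0
156.40.221.3 AND mask = 156.40.221.0
Yes, same subnet (156.40.221.0)


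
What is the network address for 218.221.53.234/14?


IP:   11011010.11011101.00110101.11101010
Mask: 11111111.11111100.00000000.00000000
AND operation:
Net:  11011010.11011100.00000000.00000000
Network: 218.220.0.0/14


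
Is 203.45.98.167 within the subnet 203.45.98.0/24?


Subnet network: 203.45.98.0
Test IP AND mask: 203.45.98.0
Yes, 203.45.98.167 is in 203.45.98.0/24


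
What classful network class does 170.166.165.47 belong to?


First octet: 170
Binary: 10101010
10xxxxxx -> Class B (128-191)
Class B, default mask 255.255.0.0 (/16)


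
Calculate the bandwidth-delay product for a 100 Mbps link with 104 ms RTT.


BDP = bandwidth * RTT
= 100 Mbps * 104 ms
= 100 * 1e6 * 104 / 1000 bits
= 10400000 bits
= 1300000 bytes
= 1269.5312 KB
BDP = 10400000 bits (1300000 bytes)


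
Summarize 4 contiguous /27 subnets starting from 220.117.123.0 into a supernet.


Original prefix: /27
Number of subnets: 4 = 2^2
New prefix = 27 - 2 = 25
Supernet: 220.117.123.0/25


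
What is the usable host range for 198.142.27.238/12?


Network: 198.128.0.0
Broadcast: 198.143.255.255
First usable = network + 1
Last usable = broadcast - 1
Range: 198.128.0.1 to 198.143.255.254


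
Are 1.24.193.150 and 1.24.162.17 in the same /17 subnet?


Mask: 255.255.128.0
1.24.193.150 AND mask = 1.24.128.0
1.24.162.17 AND mask = 1.24.128.0
Yes, same subnet (1.24.128.0)


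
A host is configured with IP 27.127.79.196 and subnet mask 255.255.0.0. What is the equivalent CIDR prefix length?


Binary: 11111111.11111111.00000000.00000000
Count leading 1s
Prefix: /16


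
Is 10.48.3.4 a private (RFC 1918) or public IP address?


RFC 1918 private ranges:
  10.0.0.0/8 (10.0.0.0 - 10.255.255.255)
  172.16.0.0/12 (172.16.0.0 - 172.31.255.255)
  192.168.0.0/16 (192.168.0.0 - 192.168.255.255)
Private (in 10.0.0.0/8)


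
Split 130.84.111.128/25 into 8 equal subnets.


New prefix = 25 + 3 = 28
Each subnet has 16 addresses
  130.84.111.128/28
  130.84.111.144/28
  130.84.111.160/28
  130.84.111.176/28
  130.84.111.192/28
  130.84.111.208/28
  130.84.111.224/28
  130.84.111.240/28
Subnets: 130.84.111.128/28, 130.84.111.144/28, 130.84.111.160/28, 130.84.111.176/28, 130.84.111.192/28, 130.84.111.208/28, 130.84.111.224/28, 130.84.111.240/28


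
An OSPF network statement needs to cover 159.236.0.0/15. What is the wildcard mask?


Subnet mask: 255.254.0.0
Wildcard = 255.255.255.255 - subnet mask
255 - 255 = 0
255 - 254 = 1
255 - 0 = 255
255 - 0 = 255
Wildcard: 0.1.255.255


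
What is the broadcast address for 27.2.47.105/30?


Network: 27.2.47.104/30
Host bits = 2
Set all host bits to 1:
Broadcast: 27.2.47.107


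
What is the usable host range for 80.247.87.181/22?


Network: 80.247.84.0
Broadcast: 80.247.87.255
First usable = network + 1
Last usable = broadcast - 1
Range: 80.247.84.1 to 80.247.87.254


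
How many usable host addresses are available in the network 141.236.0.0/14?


Host bits = 32 - 14 = 18
Total addresses = 2^18 = 262144
Usable = total - 2 (network and broadcast)
Usable hosts: 262142


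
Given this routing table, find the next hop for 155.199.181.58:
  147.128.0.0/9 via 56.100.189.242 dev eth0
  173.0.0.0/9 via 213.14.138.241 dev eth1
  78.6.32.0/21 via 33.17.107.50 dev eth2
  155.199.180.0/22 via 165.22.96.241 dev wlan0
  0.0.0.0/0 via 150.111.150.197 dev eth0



Longest prefix match for 155.199.181.58:
  /9 147.128.0.0: no
  /9 173.0.0.0: no
  /21 78.6.32.0: no
  /22 155.199.180.0: MATCH
  /0 0.0.0.0: MATCH
Selected: next-hop 165.22.96.241 via wlan0 (matched /22)


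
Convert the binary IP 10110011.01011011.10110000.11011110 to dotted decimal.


10110011 = 179
01011011 = 91
10110000 = 176
11011110 = 222
IP: 179.91.176.222


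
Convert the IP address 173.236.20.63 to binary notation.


173 = 10101101
236 = 11101100
20 = 00010100
63 = 00111111
Binary: 10101101.11101100.00010100.00111111


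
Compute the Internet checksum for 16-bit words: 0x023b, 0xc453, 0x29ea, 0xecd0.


Sum all words (with carry folding):
+ 0x023b = 0x023b
+ 0xc453 = 0xc68e
+ 0x29ea = 0xf078
+ 0xecd0 = 0xdd49
One's complement: ~0xdd49
Checksum = 0x22b6


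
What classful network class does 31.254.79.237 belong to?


First octet: 31
Binary: 00011111
0xxxxxxx -> Class A (1-126)
Class A, default mask 255.0.0.0 (/8)


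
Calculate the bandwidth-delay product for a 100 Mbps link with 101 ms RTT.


BDP = bandwidth * RTT
= 100 Mbps * 101 ms
= 100 * 1e6 * 101 / 1000 bits
= 10100000 bits
= 1262500 bytes
= 1232.9102 KB
BDP = 10100000 bits (1262500 bytes)


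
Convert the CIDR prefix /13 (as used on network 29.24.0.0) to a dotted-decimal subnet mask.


/13 means 13 network bits, 19 host bits
Binary: 11111111111110000000000000000000
Mask: 255.248.0.0


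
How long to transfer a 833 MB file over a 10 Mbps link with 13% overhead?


Effective throughput = 10 * (1 - 13/100) = 8.7 Mbps
File size in Mb = 833 * 8 = 6664 Mb
Time = 6664 / 8.7
Time = 765.977 seconds


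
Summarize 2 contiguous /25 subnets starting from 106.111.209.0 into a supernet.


Original prefix: /25
Number of subnets: 2 = 2^1
New prefix = 25 - 1 = 24
Supernet: 106.111.209.0/24


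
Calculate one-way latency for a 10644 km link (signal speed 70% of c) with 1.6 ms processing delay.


Speed = 0.7 * 3e5 km/s = 210000 km/s
Propagation delay = 10644 / 210000 = 0.0507 s = 50.6857 ms
Processing delay = 1.6 ms
Total one-way latency = 52.2857 ms


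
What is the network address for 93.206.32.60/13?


IP:   01011101.11001110.00100000.00111100
Mask: 11111111.11111000.00000000.00000000
AND operation:
Net:  01011101.11001000.00000000.00000000
Network: 93.200.0.0/13


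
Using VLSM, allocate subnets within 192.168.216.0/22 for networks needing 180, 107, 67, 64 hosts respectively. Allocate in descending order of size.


180 hosts -> /24 (254 usable): 192.168.216.0/24
107 hosts -> /25 (126 usable): 192.168.217.0/25
67 hosts -> /25 (126 usable): 192.168.217.128/25
64 hosts -> /25 (126 usable): 192.168.218.0/25
Allocation: 192.168.216.0/24 (180 hosts, 254 usable); 192.168.217.0/25 (107 hosts, 126 usable); 192.168.217.128/25 (67 hosts, 126 usable); 192.168.218.0/25 (64 hosts, 126 usable)


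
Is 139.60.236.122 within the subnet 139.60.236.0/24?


Subnet network: 139.60.236.0
Test IP AND mask: 139.60.236.0
Yes, 139.60.236.122 is in 139.60.236.0/24


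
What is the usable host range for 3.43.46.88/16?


Network: 3.43.0.0
Broadcast: 3.43.255.255
First usable = network + 1
Last usable = broadcast - 1
Range: 3.43.0.1 to 3.43.255.254


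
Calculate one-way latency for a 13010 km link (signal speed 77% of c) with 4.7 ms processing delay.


Speed = 0.77 * 3e5 km/s = 231000 km/s
Propagation delay = 13010 / 231000 = 0.0563 s = 56.3203 ms
Processing delay = 4.7 ms
Total one-way latency = 61.0203 ms


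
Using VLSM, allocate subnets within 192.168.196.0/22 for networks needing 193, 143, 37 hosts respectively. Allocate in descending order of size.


193 hosts -> /24 (254 usable): 192.168.196.0/24
143 hosts -> /24 (254 usable): 192.168.197.0/24
37 hosts -> /26 (62 usable): 192.168.198.0/26
Allocation: 192.168.196.0/24 (193 hosts, 254 usable); 192.168.197.0/24 (143 hosts, 254 usable); 192.168.198.0/26 (37 hosts, 62 usable)


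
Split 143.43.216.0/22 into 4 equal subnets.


New prefix = 22 + 2 = 24
Each subnet has 256 addresses
  143.43.216.0/24
  143.43.217.0/24
  143.43.218.0/24
  143.43.219.0/24
Subnets: 143.43.216.0/24, 143.43.217.0/24, 143.43.218.0/24, 143.43.219.0/24


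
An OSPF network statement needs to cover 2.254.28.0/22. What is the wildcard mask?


Subnet mask: 255.255.252.0
Wildcard = 255.255.255.255 - subnet mask
255 - 255 = 0
255 - 255 = 0
255 - 252 = 3
255 - 0 = 255
Wildcard: 0.0.3.255


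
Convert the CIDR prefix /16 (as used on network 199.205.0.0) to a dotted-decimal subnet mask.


/16 means 16 network bits, 16 host bits
Binary: 11111111111111110000000000000000
Mask: 255.255.0.0


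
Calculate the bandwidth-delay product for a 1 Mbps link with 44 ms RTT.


BDP = bandwidth * RTT
= 1 Mbps * 44 ms
= 1 * 1e6 * 44 / 1000 bits
= 44000 bits
= 5500 bytes
= 5.3711 KB
BDP = 44000 bits (5500 bytes)


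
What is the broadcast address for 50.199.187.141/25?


Network: 50.199.187.128/25
Host bits = 7
Set all host bits to 1:
Broadcast: 50.199.187.255


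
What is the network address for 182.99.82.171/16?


IP:   10110110.01100011.01010010.10101011
Mask: 11111111.11111111.00000000.00000000
AND operation:
Net:  10110110.01100011.00000000.00000000
Network: 182.99.0.0/16


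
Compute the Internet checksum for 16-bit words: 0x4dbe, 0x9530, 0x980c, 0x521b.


Sum all words (with carry folding):
+ 0x4dbe = 0x4dbe
+ 0x9530 = 0xe2ee
+ 0x980c = 0x7afb
+ 0x521b = 0xcd16
One's complement: ~0xcd16
Checksum = 0x32e9


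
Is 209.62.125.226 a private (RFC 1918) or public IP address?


RFC 1918 private ranges:
  10.0.0.0/8 (10.0.0.0 - 10.255.255.255)
  172.16.0.0/12 (172.16.0.0 - 172.31.255.255)
  192.168.0.0/16 (192.168.0.0 - 192.168.255.255)
Public (not in any RFC 1918 range)


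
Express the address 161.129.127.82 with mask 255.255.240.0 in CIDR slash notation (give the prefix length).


Binary: 11111111.11111111.11110000.00000000
Count leading 1s
Prefix: /20


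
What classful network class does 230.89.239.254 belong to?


First octet: 230
Binary: 11100110
1110xxxx -> Class D (224-239)
Class D (multicast), default mask N/A


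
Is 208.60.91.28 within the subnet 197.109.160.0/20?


Subnet network: 197.109.160.0
Test IP AND mask: 208.60.80.0
No, 208.60.91.28 is not in 197.109.160.0/20


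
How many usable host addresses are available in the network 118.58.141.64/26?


Host bits = 32 - 26 = 6
Total addresses = 2^6 = 64
Usable = total - 2 (network and broadcast)
Usable hosts: 62


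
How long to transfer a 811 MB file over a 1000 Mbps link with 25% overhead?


Effective throughput = 1000 * (1 - 25/100) = 750 Mbps
File size in Mb = 811 * 8 = 6488 Mb
Time = 6488 / 750
Time = 8.6507 seconds


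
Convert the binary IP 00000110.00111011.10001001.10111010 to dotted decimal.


00000110 = 6
00111011 = 59
10001001 = 137
10111010 = 186
IP: 6.59.137.186


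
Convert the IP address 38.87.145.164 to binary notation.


38 = 00100110
87 = 01010111
145 = 10010001
164 = 10100100
Binary: 00100110.01010111.10010001.10100100


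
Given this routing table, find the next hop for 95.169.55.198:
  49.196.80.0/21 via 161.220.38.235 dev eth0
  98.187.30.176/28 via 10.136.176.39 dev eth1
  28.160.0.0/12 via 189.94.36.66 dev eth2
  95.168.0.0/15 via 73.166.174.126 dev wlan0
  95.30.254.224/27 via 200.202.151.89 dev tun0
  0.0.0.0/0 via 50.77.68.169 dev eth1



Longest prefix match for 95.169.55.198:
  /21 49.196.80.0: no
  /28 98.187.30.176: no
  /12 28.160.0.0: no
  /15 95.168.0.0: MATCH
  /27 95.30.254.224: no
  /0 0.0.0.0: MATCH
Selected: next-hop 73.166.174.126 via wlan0 (matched /15)


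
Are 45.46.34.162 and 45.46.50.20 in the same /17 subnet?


Mask: 255.255.128.0
45.46.34.162 AND mask = 45.46.0.0
45.46.50.20 AND mask = 45.46.0.0
Yes, same subnet (45.46.0.0)


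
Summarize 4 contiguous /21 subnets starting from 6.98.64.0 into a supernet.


Original prefix: /21
Number of subnets: 4 = 2^2
New prefix = 21 - 2 = 19
Supernet: 6.98.64.0/19


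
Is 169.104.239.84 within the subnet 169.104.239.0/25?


Subnet network: 169.104.239.0
Test IP AND mask: 169.104.239.0
Yes, 169.104.239.84 is in 169.104.239.0/25


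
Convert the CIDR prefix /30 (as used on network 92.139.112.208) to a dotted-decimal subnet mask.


/30 means 30 network bits, 2 host bits
Binary: 11111111111111111111111111111100
Mask: 255.255.255.252


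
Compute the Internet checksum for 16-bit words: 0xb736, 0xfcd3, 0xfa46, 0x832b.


Sum all words (with carry folding):
+ 0xb736 = 0xb736
+ 0xfcd3 = 0xb40a
+ 0xfa46 = 0xae51
+ 0x832b = 0x317d
One's complement: ~0x317d
Checksum = 0xce82


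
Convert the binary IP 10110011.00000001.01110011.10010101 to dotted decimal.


10110011 = 179
00000001 = 1
01110011 = 115
10010101 = 149
IP: 179.1.115.149


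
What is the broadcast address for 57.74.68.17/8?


Network: 57.0.0.0/8
Host bits = 24
Set all host bits to 1:
Broadcast: 57.255.255.255


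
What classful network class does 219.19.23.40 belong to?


First octet: 219
Binary: 11011011
110xxxxx -> Class C (192-223)
Class C, default mask 255.255.255.0 (/24)


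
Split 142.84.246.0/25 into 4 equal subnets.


New prefix = 25 + 2 = 27
Each subnet has 32 addresses
  142.84.246.0/27
  142.84.246.32/27
  142.84.246.64/27
  142.84.246.96/27
Subnets: 142.84.246.0/27, 142.84.246.32/27, 142.84.246.64/27, 142.84.246.96/27


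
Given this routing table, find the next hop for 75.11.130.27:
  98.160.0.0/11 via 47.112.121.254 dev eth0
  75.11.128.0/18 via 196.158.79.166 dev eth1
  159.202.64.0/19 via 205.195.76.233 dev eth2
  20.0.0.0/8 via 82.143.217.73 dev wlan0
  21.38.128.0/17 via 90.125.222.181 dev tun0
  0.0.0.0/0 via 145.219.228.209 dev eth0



Longest prefix match for 75.11.130.27:
  /11 98.160.0.0: no
  /18 75.11.128.0: MATCH
  /19 159.202.64.0: no
  /8 20.0.0.0: no
  /17 21.38.128.0: no
  /0 0.0.0.0: MATCH
Selected: next-hop 196.158.79.166 via eth1 (matched /18)


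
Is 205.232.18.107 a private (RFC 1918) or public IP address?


RFC 1918 private ranges:
  10.0.0.0/8 (10.0.0.0 - 10.255.255.255)
  172.16.0.0/12 (172.16.0.0 - 172.31.255.255)
  192.168.0.0/16 (192.168.0.0 - 192.168.255.255)
Public (not in any RFC 1918 range)


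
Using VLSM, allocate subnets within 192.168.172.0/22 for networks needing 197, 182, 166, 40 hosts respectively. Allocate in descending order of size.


197 hosts -> /24 (254 usable): 192.168.172.0/24
182 hosts -> /24 (254 usable): 192.168.173.0/24
166 hosts -> /24 (254 usable): 192.168.174.0/24
40 hosts -> /26 (62 usable): 192.168.175.0/26
Allocation: 192.168.172.0/24 (197 hosts, 254 usable); 192.168.173.0/24 (182 hosts, 254 usable); 192.168.174.0/24 (166 hosts, 254 usable); 192.168.175.0/26 (40 hosts, 62 usable)


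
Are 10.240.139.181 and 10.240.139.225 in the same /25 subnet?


Mask: 255.255.255.128
10.240.139.181 AND mask = 10.240.139.128
10.240.139.225 AND mask = 10.240.139.128
Yes, same subnet (10.240.139.128)


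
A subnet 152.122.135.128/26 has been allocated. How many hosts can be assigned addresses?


Host bits = 32 - 26 = 6
Total addresses = 2^6 = 64
Usable = total - 2 (network and broadcast)
Usable hosts: 62


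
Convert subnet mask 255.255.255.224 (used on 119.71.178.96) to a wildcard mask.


Subnet mask: 255.255.255.224
Wildcard = 255.255.255.255 - subnet mask
255 - 255 = 0
255 - 255 = 0
255 - 255 = 0
255 - 224 = 31
Wildcard: 0.0.0.31


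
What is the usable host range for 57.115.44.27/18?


Network: 57.115.0.0
Broadcast: 57.115.63.255
First usable = network + 1
Last usable = broadcast - 1
Range: 57.115.0.1 to 57.115.63.254


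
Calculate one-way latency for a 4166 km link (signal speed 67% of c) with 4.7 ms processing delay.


Speed = 0.67 * 3e5 km/s = 201000 km/s
Propagation delay = 4166 / 201000 = 0.0207 s = 20.7264 ms
Processing delay = 4.7 ms
Total one-way latency = 25.4264 ms


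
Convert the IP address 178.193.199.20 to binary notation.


178 = 10110010
193 = 11000001
199 = 11000111
20 = 00010100
Binary: 10110010.11000001.11000111.00010100


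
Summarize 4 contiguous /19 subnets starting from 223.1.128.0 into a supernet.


Original prefix: /19
Number of subnets: 4 = 2^2
New prefix = 19 - 2 = 17
Supernet: 223.1.128.0/17


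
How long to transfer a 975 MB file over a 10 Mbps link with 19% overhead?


Effective throughput = 10 * (1 - 19/100) = 8.1 Mbps
File size in Mb = 975 * 8 = 7800 Mb
Time = 7800 / 8.1
Time = 962.963 seconds


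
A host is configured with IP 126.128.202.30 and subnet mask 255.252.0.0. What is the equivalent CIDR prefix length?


Binary: 11111111.11111100.00000000.00000000
Count leading 1s
Prefix: /14


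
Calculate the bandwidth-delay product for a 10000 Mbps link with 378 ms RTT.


BDP = bandwidth * RTT
= 10000 Mbps * 378 ms
= 10000 * 1e6 * 378 / 1000 bits
= 3780000000 bits
= 472500000 bytes
= 461425.7812 KB
BDP = 3780000000 bits (472500000 bytes)


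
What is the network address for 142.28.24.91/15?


IP:   10001110.00011100.00011000.01011011
Mask: 11111111.11111110.00000000.00000000
AND operation:
Net:  10001110.00011100.00000000.00000000
Network: 142.28.0.0/15


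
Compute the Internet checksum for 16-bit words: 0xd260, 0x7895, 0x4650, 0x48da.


Sum all words (with carry folding):
+ 0xd260 = 0xd260
+ 0x7895 = 0x4af6
+ 0x4650 = 0x9146
+ 0x48da = 0xda20
One's complement: ~0xda20
Checksum = 0x25df


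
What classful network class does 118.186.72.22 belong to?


First octet: 118
Binary: 01110110
0xxxxxxx -> Class A (1-126)
Class A, default mask 255.0.0.0 (/8)


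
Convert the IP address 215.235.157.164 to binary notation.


215 = 11010111
235 = 11101011
157 = 10011101
164 = 10100100
Binary: 11010111.11101011.10011101.10100100


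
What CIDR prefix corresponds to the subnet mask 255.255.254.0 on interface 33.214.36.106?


Binary: 11111111.11111111.11111110.00000000
Count leading 1s
Prefix: /23


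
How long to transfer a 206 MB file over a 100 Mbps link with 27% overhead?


Effective throughput = 100 * (1 - 27/100) = 73 Mbps
File size in Mb = 206 * 8 = 1648 Mb
Time = 1648 / 73
Time = 22.5753 seconds


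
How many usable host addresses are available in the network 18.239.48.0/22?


Host bits = 32 - 22 = 10
Total addresses = 2^10 = 1024
Usable = total - 2 (network and broadcast)
Usable hosts: 1022


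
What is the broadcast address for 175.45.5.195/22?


Network: 175.45.4.0/22
Host bits = 10
Set all host bits to 1:
Broadcast: 175.45.7.255


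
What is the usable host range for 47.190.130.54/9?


Network: 47.128.0.0
Broadcast: 47.255.255.255
First usable = network + 1
Last usable = broadcast - 1
Range: 47.128.0.1 to 47.255.255.254


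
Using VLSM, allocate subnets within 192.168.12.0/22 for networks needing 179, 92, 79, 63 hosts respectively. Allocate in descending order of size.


179 hosts -> /24 (254 usable): 192.168.12.0/24
92 hosts -> /25 (126 usable): 192.168.13.0/25
79 hosts -> /25 (126 usable): 192.168.13.128/25
63 hosts -> /25 (126 usable): 192.168.14.0/25
Allocation: 192.168.12.0/24 (179 hosts, 254 usable); 192.168.13.0/25 (92 hosts, 126 usable); 192.168.13.128/25 (79 hosts, 126 usable); 192.168.14.0/25 (63 hosts, 126 usable)


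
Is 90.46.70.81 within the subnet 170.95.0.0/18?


Subnet network: 170.95.0.0
Test IP AND mask: 90.46.64.0
No, 90.46.70.81 is not in 170.95.0.0/18


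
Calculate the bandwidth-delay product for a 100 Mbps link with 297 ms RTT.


BDP = bandwidth * RTT
= 100 Mbps * 297 ms
= 100 * 1e6 * 297 / 1000 bits
= 29700000 bits
= 3712500 bytes
= 3625.4883 KB
BDP = 29700000 bits (3712500 bytes)


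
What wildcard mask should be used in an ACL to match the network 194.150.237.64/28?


Subnet mask: 255.255.255.240
Wildcard = 255.255.255.255 - subnet mask
255 - 255 = 0
255 - 255 = 0
255 - 255 = 0
255 - 240 = 15
Wildcard: 0.0.0.15


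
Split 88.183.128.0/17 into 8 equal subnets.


New prefix = 17 + 3 = 20
Each subnet has 4096 addresses
  88.183.128.0/20
  88.183.144.0/20
  88.183.160.0/20
  88.183.176.0/20
  88.183.192.0/20
  88.183.208.0/20
  88.183.224.0/20
  88.183.240.0/20
Subnets: 88.183.128.0/20, 88.183.144.0/20, 88.183.160.0/20, 88.183.176.0/20, 88.183.192.0/20, 88.183.208.0/20, 88.183.224.0/20, 88.183.240.0/20


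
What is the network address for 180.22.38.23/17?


IP:   10110100.00010110.00100110.00010111
Mask: 11111111.11111111.10000000.00000000
AND operation:
Net:  10110100.00010110.00000000.00000000
Network: 180.22.0.0/17


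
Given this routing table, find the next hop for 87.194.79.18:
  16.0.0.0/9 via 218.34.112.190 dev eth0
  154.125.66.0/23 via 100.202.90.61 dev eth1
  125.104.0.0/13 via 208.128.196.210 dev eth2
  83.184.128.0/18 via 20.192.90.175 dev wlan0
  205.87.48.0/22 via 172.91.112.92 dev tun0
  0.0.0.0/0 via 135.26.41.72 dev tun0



Longest prefix match for 87.194.79.18:
  /9 16.0.0.0: no
  /23 154.125.66.0: no
  /13 125.104.0.0: no
  /18 83.184.128.0: no
  /22 205.87.48.0: no
  /0 0.0.0.0: MATCH
Selected: next-hop 135.26.41.72 via tun0 (matched /0)


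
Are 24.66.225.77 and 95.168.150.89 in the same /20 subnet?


Mask: 255.255.240.0
24.66.225.77 AND mask = 24.66.224.0
95.168.150.89 AND mask = 95.168.144.0
No, different subnets (24.66.224.0 vs 95.168.144.0)


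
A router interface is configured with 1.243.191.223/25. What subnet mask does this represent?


/25 means 25 network bits, 7 host bits
Binary: 11111111111111111111111110000000
Mask: 255.255.255.128


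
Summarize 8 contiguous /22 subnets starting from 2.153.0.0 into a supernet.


Original prefix: /22
Number of subnets: 8 = 2^3
New prefix = 22 - 3 = 19
Supernet: 2.153.0.0/19


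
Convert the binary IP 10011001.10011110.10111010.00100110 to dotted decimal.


10011001 = 153
10011110 = 158
10111010 = 186
00100110 = 38
IP: 153.158.186.38


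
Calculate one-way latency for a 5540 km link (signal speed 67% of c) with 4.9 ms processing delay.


Speed = 0.67 * 3e5 km/s = 201000 km/s
Propagation delay = 5540 / 201000 = 0.0276 s = 27.5622 ms
Processing delay = 4.9 ms
Total one-way latency = 32.4622 ms


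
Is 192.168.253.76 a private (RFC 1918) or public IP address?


RFC 1918 private ranges:
  10.0.0.0/8 (10.0.0.0 - 10.255.255.255)
  172.16.0.0/12 (172.16.0.0 - 172.31.255.255)
  192.168.0.0/16 (192.168.0.0 - 192.168.255.255)
Private (in 192.168.0.0/16)


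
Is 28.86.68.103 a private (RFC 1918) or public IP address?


RFC 1918 private ranges:
  10.0.0.0/8 (10.0.0.0 - 10.255.255.255)
  172.16.0.0/12 (172.16.0.0 - 172.31.255.255)
  192.168.0.0/16 (192.168.0.0 - 192.168.255.255)
Public (not in any RFC 1918 range)


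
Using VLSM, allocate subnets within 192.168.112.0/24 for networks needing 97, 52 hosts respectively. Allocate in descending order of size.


97 hosts -> /25 (126 usable): 192.168.112.0/25
52 hosts -> /26 (62 usable): 192.168.112.128/26
Allocation: 192.168.112.0/25 (97 hosts, 126 usable); 192.168.112.128/26 (52 hosts, 62 usable)


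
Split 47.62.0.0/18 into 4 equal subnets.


New prefix = 18 + 2 = 20
Each subnet has 4096 addresses
  47.62.0.0/20
  47.62.16.0/20
  47.62.32.0/20
  47.62.48.0/20
Subnets: 47.62.0.0/20, 47.62.16.0/20, 47.62.32.0/20, 47.62.48.0/20


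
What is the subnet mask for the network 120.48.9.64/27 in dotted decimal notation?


/27 means 27 network bits, 5 host bits
Binary: 11111111111111111111111111100000
Mask: 255.255.255.224


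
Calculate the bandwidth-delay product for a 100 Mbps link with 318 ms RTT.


BDP = bandwidth * RTT
= 100 Mbps * 318 ms
= 100 * 1e6 * 318 / 1000 bits
= 31800000 bits
= 3975000 bytes
= 3881.8359 KB
BDP = 31800000 bits (3975000 bytes)


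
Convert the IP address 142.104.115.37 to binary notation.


142 = 10001110
104 = 01101000
115 = 01110011
37 = 00100101
Binary: 10001110.01101000.01110011.00100101


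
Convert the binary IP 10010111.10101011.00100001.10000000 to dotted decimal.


10010111 = 151
10101011 = 171
00100001 = 33
10000000 = 128
IP: 151.171.33.128


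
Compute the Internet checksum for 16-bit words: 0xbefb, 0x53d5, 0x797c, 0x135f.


Sum all words (with carry folding):
+ 0xbefb = 0xbefb
+ 0x53d5 = 0x12d1
+ 0x797c = 0x8c4d
+ 0x135f = 0x9fac
One's complement: ~0x9fac
Checksum = 0x6053


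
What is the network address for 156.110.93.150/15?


IP:   10011100.01101110.01011101.10010110
Mask: 11111111.11111110.00000000.00000000
AND operation:
Net:  10011100.01101110.00000000.00000000
Network: 156.110.0.0/15


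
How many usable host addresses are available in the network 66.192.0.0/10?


Host bits = 32 - 10 = 22
Total addresses = 2^22 = 4194304
Usable = total - 2 (network and broadcast)
Usable hosts: 4194302


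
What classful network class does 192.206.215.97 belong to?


First octet: 192
Binary: 11000000
110xxxxx -> Class C (192-223)
Class C, default mask 255.255.255.0 (/24)


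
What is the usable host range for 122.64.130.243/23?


Network: 122.64.130.0
Broadcast: 122.64.131.255
First usable = network + 1
Last usable = broadcast - 1
Range: 122.64.130.1 to 122.64.131.254


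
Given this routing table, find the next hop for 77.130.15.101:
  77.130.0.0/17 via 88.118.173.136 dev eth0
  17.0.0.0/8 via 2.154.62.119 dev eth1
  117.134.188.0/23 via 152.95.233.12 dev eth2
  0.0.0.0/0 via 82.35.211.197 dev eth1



Longest prefix match for 77.130.15.101:
  /17 77.130.0.0: MATCH
  /8 17.0.0.0: no
  /23 117.134.188.0: no
  /0 0.0.0.0: MATCH
Selected: next-hop 88.118.173.136 via eth0 (matched /17)


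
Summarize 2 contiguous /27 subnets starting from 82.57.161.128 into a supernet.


Original prefix: /27
Number of subnets: 2 = 2^1
New prefix = 27 - 1 = 26
Supernet: 82.57.161.128/26


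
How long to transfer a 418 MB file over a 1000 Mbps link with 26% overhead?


Effective throughput = 1000 * (1 - 26/100) = 740 Mbps
File size in Mb = 418 * 8 = 3344 Mb
Time = 3344 / 740
Time = 4.5189 seconds


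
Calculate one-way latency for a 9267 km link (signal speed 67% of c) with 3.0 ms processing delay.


Speed = 0.67 * 3e5 km/s = 201000 km/s
Propagation delay = 9267 / 201000 = 0.0461 s = 46.1045 ms
Processing delay = 3.0 ms
Total one-way latency = 49.1045 ms


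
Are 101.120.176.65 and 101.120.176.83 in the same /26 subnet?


Mask: 255.255.255.192
101.120.176.65 AND mask = 101.120.176.64
101.120.176.83 AND mask = 101.120.176.64
Yes, same subnet (101.120.176.64)


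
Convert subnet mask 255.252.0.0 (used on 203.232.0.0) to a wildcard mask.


Subnet mask: 255.252.0.0
Wildcard = 255.255.255.255 - subnet mask
255 - 255 = 0
255 - 252 = 3
255 - 0 = 255
255 - 0 = 255
Wildcard: 0.3.255.255


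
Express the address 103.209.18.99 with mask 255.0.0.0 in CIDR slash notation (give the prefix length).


Binary: 11111111.00000000.00000000.00000000
Count leading 1s
Prefix: /8


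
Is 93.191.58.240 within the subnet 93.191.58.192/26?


Subnet network: 93.191.58.192
Test IP AND mask: 93.191.58.192
Yes, 93.191.58.240 is in 93.191.58.192/26


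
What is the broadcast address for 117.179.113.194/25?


Network: 117.179.113.128/25
Host bits = 7
Set all host bits to 1:
Broadcast: 117.179.113.255


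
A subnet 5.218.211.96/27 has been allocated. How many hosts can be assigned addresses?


Host bits = 32 - 27 = 5
Total addresses = 2^5 = 32
Usable = total - 2 (network and broadcast)
Usable hosts: 30
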